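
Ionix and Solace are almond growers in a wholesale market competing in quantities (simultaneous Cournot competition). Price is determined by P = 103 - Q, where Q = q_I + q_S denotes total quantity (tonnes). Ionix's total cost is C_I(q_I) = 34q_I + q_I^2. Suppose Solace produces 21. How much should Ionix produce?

12

With the rival's output fixed at 21, Ionix's profit is π_I = (103 - 21 - q_I)q_I - (34q_I + q_I²) = (82 - q_I)q_I - (34q_I + q_I²).
∂π_I/∂q_I = 48 - 4q_I = 0, so q_I = 12.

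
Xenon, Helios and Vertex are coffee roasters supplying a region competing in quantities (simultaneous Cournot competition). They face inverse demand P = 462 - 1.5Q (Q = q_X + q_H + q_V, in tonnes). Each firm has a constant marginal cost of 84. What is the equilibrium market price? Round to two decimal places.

Each firm earns π_i = (462 - 1.5Q)q_i - 84q_i.
Setting ∂π_i/∂q_i = 0 with rivals' quantities fixed: 378 - 3q_i - (3/2)·Σ_{j≠i} q_j = 0.
By symmetry each firm produces the same amount; substituting Σ_{j≠i} q_j = 2q_i yields q_i = 378/6 = 63.
Total output Q = 189, so price P = 462 - (3/2)·189 = 357/2.

178.50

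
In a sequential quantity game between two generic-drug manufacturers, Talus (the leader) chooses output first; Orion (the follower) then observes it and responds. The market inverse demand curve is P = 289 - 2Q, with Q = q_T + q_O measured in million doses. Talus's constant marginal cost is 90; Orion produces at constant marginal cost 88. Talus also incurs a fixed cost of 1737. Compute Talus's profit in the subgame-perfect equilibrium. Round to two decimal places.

Solve by backward induction. Given q_T, the follower Orion maximises π_O = (289 - 2q_T - 2q_O)q_O - 88q_O.
∂π_O/∂q_O = 201 - 2q_T - 4q_O = 0 gives the reaction function q_O = (201 - 2q_T)/4.
Talus substitutes q_O(q_T) into its own profit: π_T = q_T(289 - 2q_T - (201 - 2q_T)/2) - 90q_T = (377/2 - q_T)q_T - 90q_T.
The leader's first-order condition 197/2 - 2q_T = 0 yields q_T = 197/4.
Then q_O = (201 - 2·(197/4))/4 = 205/8.
Price P = 289 - 2·(599/8) = 557/4.
Talus's profit: (557/4 - 90)·(197/4) - 1737 = 688.5625.

688.56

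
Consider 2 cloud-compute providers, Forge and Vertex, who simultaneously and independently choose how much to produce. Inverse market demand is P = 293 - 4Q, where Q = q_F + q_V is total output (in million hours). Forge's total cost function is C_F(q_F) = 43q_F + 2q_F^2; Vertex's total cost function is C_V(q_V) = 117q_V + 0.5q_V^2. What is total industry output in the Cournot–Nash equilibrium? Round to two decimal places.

28.89

Forge's profit: π_F = (293 - 4Q)q_F - (43q_F + 2q_F²). Setting ∂π_F/∂q_F = 0: 250 - 12q_F - 4(q_V) = 0.
Vertex's profit: π_V = (293 - 4Q)q_V - (117q_V + (1/2)q_V²). Setting ∂π_V/∂q_V = 0: 176 - 9q_V - 4(q_F) = 0.
So q_F = (250 - 4q_V)/12 and q_V = (176 - 4q_F)/9.
Substituting one into the other gives q_F = 773/46 and q_V = 278/23.
Total output Q = 773/46 + 278/23 = 1329/46.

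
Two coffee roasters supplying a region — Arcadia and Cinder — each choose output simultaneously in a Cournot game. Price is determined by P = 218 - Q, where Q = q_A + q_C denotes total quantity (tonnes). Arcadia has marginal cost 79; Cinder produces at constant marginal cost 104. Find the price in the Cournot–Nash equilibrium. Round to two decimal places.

Arcadia's profit: π_A = (218 - Q)q_A - (79q_A). Setting ∂π_A/∂q_A = 0: 139 - 2q_A - (q_C) = 0.
Cinder's profit: π_C = (218 - Q)q_C - (104q_C). Setting ∂π_C/∂q_C = 0: 114 - 2q_C - (q_A) = 0.
So q_A = (139 - q_C)/2 and q_C = (114 - q_A)/2.
Substituting one into the other gives q_A = 164/3 and q_C = 89/3.
Total output Q = 253/3, so price P = 218 - 253/3 = 401/3.

133.67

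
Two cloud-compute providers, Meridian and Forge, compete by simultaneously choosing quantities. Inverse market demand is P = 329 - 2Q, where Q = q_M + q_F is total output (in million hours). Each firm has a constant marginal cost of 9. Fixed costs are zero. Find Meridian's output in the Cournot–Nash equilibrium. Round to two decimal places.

53.33

A representative firm's profit is π_i = q_i(329 - 2Q) - 9q_i.
First-order condition (treating rivals' output as given): 320 - 4q_i - 2q_j = 0.
By symmetry each firm produces the same amount; substituting q_j = q_i yields q_i = 320/6 = 160/3.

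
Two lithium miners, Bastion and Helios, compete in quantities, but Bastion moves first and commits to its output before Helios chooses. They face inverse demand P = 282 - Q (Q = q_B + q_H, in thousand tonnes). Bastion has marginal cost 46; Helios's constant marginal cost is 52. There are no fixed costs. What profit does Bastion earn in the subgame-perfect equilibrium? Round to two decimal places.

Solve by backward induction. Given q_B, the follower Helios maximises π_H = (282 - q_B - q_H)q_H - 52q_H.
Setting the follower's marginal profit to zero, 230 - q_B - 2q_H = 0, i.e. q_H = (230 - q_B)/2.
The leader anticipates this reaction. Substituting into P = 282 - Q gives P = 167 - (1/2)q_B, so π_B = (167 - (1/2)q_B)q_B - 46q_B.
Leader FOC: 121 - q_B = 0, so q_B = 121.
Then q_H = (230 - 121)/2 = 109/2.
Price P = 282 - 351/2 = 213/2.
Bastion's profit: (213/2 - 46)·121 = 7320.5000.

7320.50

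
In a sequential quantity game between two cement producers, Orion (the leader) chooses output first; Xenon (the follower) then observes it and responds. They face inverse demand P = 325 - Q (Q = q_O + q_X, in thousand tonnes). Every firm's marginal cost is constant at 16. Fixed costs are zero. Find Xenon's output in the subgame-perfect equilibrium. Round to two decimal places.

77.25

The follower Xenon best-responds to any q_O: π_X = (325 - Q)q_X - 16q_X.
Follower FOC: 309 - q_O - 2q_X = 0, so q_X(q_O) = (309 - q_O)/2.
Orion substitutes q_X(q_O) into its own profit: π_O = q_O(325 - q_O - (309 - q_O)/2) - 16q_O = (341/2 - (1/2)q_O)q_O - 16q_O.
Leader FOC: 309/2 - q_O = 0, so q_O = 309/2.
Then q_X = (309 - 309/2)/2 = 309/4.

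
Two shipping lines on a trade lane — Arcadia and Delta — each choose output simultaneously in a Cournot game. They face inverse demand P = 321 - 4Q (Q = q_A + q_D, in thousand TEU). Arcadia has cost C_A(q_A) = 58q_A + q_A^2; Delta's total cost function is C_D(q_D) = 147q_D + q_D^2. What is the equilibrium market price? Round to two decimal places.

Arcadia's profit: π_A = (321 - 4Q)q_A - (58q_A + q_A²). Setting ∂π_A/∂q_A = 0: 263 - 10q_A - 4(q_D) = 0.
Delta's first-order condition: 174 - 10q_D - 4(q_A) = 0.
Best responses: q_A = (263 - 4q_D)/10, q_D = (174 - 4q_A)/10.
Substituting one into the other gives q_A = 967/42 and q_D = 172/21.
Total output Q = 437/14, so price P = 321 - 4·(437/14) = 1373/7.

196.14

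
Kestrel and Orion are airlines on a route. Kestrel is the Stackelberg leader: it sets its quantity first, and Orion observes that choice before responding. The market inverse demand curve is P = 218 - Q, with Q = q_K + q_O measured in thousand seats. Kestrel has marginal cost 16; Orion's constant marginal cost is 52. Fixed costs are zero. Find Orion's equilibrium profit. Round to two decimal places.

552.25

The follower Orion best-responds to any q_K: π_O = (218 - Q)q_O - 52q_O.
Setting the follower's marginal profit to zero, 166 - q_K - 2q_O = 0, i.e. q_O = (166 - q_K)/2.
The leader anticipates this reaction. Substituting into P = 218 - Q gives P = 135 - (1/2)q_K, so π_K = (135 - (1/2)q_K)q_K - 16q_K.
The leader's first-order condition 119 - q_K = 0 yields q_K = 119.
Then q_O = (166 - 119)/2 = 47/2.
Price P = 218 - 285/2 = 151/2.
Orion's profit: (151/2 - 52)·(47/2) = 552.2500.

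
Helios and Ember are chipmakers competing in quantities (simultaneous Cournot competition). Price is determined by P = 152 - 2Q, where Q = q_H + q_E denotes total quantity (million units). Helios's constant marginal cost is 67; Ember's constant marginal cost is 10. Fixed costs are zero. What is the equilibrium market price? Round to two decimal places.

76.33

Helios's profit: π_H = (152 - 2Q)q_H - (67q_H). Setting ∂π_H/∂q_H = 0: 85 - 4q_H - 2(q_E) = 0.
Ember's first-order condition: 142 - 4q_E - 2(q_H) = 0.
So q_H = (85 - 2q_E)/4 and q_E = (142 - 2q_H)/4.
Substituting one into the other gives q_H = 14/3 and q_E = 199/6.
Total output Q = 227/6, so price P = 152 - 2·(227/6) = 229/3.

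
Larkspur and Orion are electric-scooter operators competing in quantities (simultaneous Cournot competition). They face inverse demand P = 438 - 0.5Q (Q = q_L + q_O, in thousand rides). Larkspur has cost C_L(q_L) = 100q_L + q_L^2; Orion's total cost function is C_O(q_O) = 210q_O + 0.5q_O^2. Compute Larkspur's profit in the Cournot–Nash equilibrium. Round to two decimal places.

Larkspur's profit: π_L = (438 - 0.5Q)q_L - (100q_L + q_L²). Setting ∂π_L/∂q_L = 0: 338 - 3q_L - (1/2)(q_O) = 0.
Orion's profit: π_O = (438 - 0.5Q)q_O - (210q_O + (1/2)q_O²). Setting ∂π_O/∂q_O = 0: 228 - 2q_O - (1/2)(q_L) = 0.
So q_L = (338 - (1/2)q_O)/3 and q_O = (228 - (1/2)q_L)/2.
Substituting one into the other gives q_L = 97.7391 and q_O = 89.5652.
Price P = 438 - (1/2)·187.3043 = 344.3478.
Larkspur's profit: 344.3478·97.7391 - 100·97.7391 - 97.7391² = 14329.4064.

14329.41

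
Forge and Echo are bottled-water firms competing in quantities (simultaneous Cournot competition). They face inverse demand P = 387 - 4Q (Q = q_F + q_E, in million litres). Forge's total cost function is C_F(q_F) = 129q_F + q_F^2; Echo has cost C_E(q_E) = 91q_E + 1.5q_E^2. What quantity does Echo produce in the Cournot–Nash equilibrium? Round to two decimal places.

20.51

Forge's profit: π_F = (387 - 4Q)q_F - (129q_F + q_F²). Setting ∂π_F/∂q_F = 0: 258 - 10q_F - 4(q_E) = 0.
Echo's first-order condition: 296 - 11q_E - 4(q_F) = 0.
So q_F = (258 - 4q_E)/10 and q_E = (296 - 4q_F)/11.
Solving the pair: q_F = 827/47, q_E = 964/47.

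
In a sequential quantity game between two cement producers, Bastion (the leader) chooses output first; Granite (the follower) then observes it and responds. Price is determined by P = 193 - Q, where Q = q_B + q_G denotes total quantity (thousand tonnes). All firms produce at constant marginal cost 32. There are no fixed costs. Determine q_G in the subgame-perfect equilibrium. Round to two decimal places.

Solve by backward induction. Given q_B, the follower Granite maximises π_G = (193 - q_B - q_G)q_G - 32q_G.
Setting the follower's marginal profit to zero, 161 - q_B - 2q_G = 0, i.e. q_G = (161 - q_B)/2.
The leader anticipates this reaction. Substituting into P = 193 - Q gives P = 225/2 - (1/2)q_B, so π_B = (225/2 - (1/2)q_B)q_B - 32q_B.
The leader's first-order condition 161/2 - q_B = 0 yields q_B = 161/2.
Then q_G = (161 - 161/2)/2 = 161/4.

40.25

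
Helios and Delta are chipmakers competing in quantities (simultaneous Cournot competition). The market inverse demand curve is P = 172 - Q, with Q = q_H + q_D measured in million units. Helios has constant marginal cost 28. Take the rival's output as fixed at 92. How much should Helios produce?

26

With the rival's output fixed at 92, Helios's profit is π_H = (172 - 92 - q_H)q_H - (28q_H) = (80 - q_H)q_H - (28q_H).
∂π_H/∂q_H = 52 - 2q_H = 0, so q_H = 26.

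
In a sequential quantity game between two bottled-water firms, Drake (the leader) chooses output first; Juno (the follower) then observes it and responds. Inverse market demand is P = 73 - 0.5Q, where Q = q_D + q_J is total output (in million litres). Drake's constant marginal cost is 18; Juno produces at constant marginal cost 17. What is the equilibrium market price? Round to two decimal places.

Solve by backward induction. Given q_D, the follower Juno maximises π_J = (73 - (1/2)q_D - (1/2)q_J)q_J - 17q_J.
Setting the follower's marginal profit to zero, 56 - (1/2)q_D - q_J = 0, i.e. q_J = (56 - (1/2)q_D).
Drake substitutes q_J(q_D) into its own profit: π_D = q_D(73 - (1/2)q_D - (56 - (1/2)q_D)/2) - 18q_D = (45 - (1/4)q_D)q_D - 18q_D.
Leader FOC: 27 - (1/2)q_D = 0, so q_D = 54.
Then q_J = (56 - (1/2)·54) = 29.
Total output Q = 83, so price P = 73 - (1/2)·83 = 63/2.

31.50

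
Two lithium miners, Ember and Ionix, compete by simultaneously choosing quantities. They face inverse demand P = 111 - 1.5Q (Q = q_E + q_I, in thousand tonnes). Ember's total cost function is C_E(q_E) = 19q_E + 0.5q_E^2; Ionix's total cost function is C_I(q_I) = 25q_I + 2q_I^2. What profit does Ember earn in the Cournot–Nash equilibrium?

Ember's profit: π_E = (111 - 1.5Q)q_E - (19q_E + (1/2)q_E²). Setting ∂π_E/∂q_E = 0: 92 - 4q_E - (3/2)(q_I) = 0.
Ionix's first-order condition: 86 - 7q_I - (3/2)(q_E) = 0.
Best responses: q_E = (92 - (3/2)q_I)/4, q_I = (86 - (3/2)q_E)/7.
Substituting one into the other gives q_E = 20 and q_I = 8.
Price P = 111 - (3/2)·28 = 69.
Ember's profit: 69·20 - 19·20 - (1/2)·20² = 800.

800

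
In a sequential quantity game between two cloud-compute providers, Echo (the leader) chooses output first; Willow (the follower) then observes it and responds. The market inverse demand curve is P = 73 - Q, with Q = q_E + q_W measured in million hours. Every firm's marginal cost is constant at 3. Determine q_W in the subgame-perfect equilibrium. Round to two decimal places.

17.50

Solve by backward induction. Given q_E, the follower Willow maximises π_W = (73 - q_E - q_W)q_W - 3q_W.
∂π_W/∂q_W = 70 - q_E - 2q_W = 0 gives the reaction function q_W = (70 - q_E)/2.
The leader anticipates this reaction. Substituting into P = 73 - Q gives P = 38 - (1/2)q_E, so π_E = (38 - (1/2)q_E)q_E - 3q_E.
Leader FOC: 35 - q_E = 0, so q_E = 35.
Then q_W = (70 - 35)/2 = 35/2.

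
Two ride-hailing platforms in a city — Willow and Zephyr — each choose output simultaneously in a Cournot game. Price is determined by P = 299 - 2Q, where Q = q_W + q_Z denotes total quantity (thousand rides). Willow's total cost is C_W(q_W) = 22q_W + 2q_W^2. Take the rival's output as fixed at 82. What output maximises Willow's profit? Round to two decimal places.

14.13

With the rival's output fixed at 82, Willow's profit is π_W = (299 - 2·82 - 2q_W)q_W - (22q_W + 2q_W²) = (135 - 2q_W)q_W - (22q_W + 2q_W²).
∂π_W/∂q_W = 113 - 8q_W = 0, so q_W = 113/8.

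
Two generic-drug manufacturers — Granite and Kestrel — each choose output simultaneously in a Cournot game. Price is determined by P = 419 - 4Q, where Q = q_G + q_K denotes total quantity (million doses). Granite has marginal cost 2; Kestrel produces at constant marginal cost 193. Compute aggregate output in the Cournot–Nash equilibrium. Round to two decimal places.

53.58

Granite's profit: π_G = (419 - 4Q)q_G - (2q_G). Setting ∂π_G/∂q_G = 0: 417 - 8q_G - 4(q_K) = 0.
Kestrel's profit: π_K = (419 - 4Q)q_K - (193q_K). Setting ∂π_K/∂q_K = 0: 226 - 8q_K - 4(q_G) = 0.
So q_G = (417 - 4q_K)/8 and q_K = (226 - 4q_G)/8.
Solving the pair: q_G = 152/3, q_K = 35/12.
Total output Q = 152/3 + 35/12 = 643/12.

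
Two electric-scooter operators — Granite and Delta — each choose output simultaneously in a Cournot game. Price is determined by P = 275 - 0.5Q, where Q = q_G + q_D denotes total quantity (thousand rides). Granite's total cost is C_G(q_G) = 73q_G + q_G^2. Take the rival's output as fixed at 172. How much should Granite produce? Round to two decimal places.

38.67

With the rival's output fixed at 172, Granite's profit is π_G = (275 - (1/2)·172 - (1/2)q_G)q_G - (73q_G + q_G²) = (189 - (1/2)q_G)q_G - (73q_G + q_G²).
∂π_G/∂q_G = 116 - 3q_G = 0, so q_G = 116/3.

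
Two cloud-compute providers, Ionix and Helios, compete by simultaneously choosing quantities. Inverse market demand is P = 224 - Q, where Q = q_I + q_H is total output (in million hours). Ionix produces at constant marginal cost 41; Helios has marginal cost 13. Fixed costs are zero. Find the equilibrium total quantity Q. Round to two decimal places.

Ionix's profit: π_I = (224 - Q)q_I - (41q_I). Setting ∂π_I/∂q_I = 0: 183 - 2q_I - (q_H) = 0.
Helios's first-order condition: 211 - 2q_H - (q_I) = 0.
So q_I = (183 - q_H)/2 and q_H = (211 - q_I)/2.
Substituting one into the other gives q_I = 155/3 and q_H = 239/3.
Total output Q = 155/3 + 239/3 = 394/3.

131.33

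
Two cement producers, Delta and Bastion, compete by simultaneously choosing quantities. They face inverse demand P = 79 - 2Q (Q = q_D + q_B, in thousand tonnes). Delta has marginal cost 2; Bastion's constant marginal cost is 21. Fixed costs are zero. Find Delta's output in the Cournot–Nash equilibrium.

Delta's profit: π_D = (79 - 2Q)q_D - (2q_D). Setting ∂π_D/∂q_D = 0: 77 - 4q_D - 2(q_B) = 0.
Bastion's profit: π_B = (79 - 2Q)q_B - (21q_B). Setting ∂π_B/∂q_B = 0: 58 - 4q_B - 2(q_D) = 0.
Rearranging gives the reaction functions q_D = (77 - 2q_B)/4 and q_B = (58 - 2q_D)/4.
Substituting one into the other gives q_D = 16 and q_B = 13/2.

16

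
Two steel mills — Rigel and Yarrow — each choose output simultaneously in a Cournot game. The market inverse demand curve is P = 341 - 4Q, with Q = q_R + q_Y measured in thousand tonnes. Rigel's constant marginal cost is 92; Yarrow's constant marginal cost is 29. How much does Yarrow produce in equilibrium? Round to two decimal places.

31.25

Rigel's profit: π_R = (341 - 4Q)q_R - (92q_R). Setting ∂π_R/∂q_R = 0: 249 - 8q_R - 4(q_Y) = 0.
Yarrow's first-order condition: 312 - 8q_Y - 4(q_R) = 0.
Best responses: q_R = (249 - 4q_Y)/8, q_Y = (312 - 4q_R)/8.
Solving the pair: q_R = 31/2, q_Y = 125/4.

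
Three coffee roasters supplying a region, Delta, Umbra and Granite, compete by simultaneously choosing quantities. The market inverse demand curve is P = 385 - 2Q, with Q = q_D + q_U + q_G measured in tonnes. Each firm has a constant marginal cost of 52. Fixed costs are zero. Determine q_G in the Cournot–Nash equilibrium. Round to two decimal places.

41.63

A representative firm's profit is π_i = q_i(385 - 2Q) - 52q_i.
Setting ∂π_i/∂q_i = 0 with rivals' quantities fixed: 333 - 4q_i - 2·Σ_{j≠i} q_j = 0.
With identical firms every q_j equals q_i, so Σ_{j≠i} q_j = 2q_i and 333 = 8q_i, giving q_i = 333/8.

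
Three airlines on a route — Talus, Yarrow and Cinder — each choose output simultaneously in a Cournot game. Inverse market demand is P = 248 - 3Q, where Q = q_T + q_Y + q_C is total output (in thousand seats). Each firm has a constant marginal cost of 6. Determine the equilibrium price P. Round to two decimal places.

66.50

Each firm earns π_i = (248 - 3Q)q_i - 6q_i.
First-order condition (treating rivals' output as given): 242 - 6q_i - 3·Σ_{j≠i} q_j = 0.
With identical firms every q_j equals q_i, so Σ_{j≠i} q_j = 2q_i and 242 = 12q_i, giving q_i = 121/6.
Total output Q = 121/2, so price P = 248 - 3·(121/2) = 133/2.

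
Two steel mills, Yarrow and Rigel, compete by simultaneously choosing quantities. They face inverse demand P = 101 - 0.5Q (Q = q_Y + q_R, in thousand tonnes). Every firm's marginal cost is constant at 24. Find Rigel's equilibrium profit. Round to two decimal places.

1317.56

Each firm earns π_i = (101 - 0.5Q)q_i - 24q_i.
Setting ∂π_i/∂q_i = 0 with rivals' quantities fixed: 77 - q_i - (1/2)q_j = 0.
With identical firms every q_j equals q_i, so q_j = q_i and 77 = (3/2)q_i, giving q_i = 154/3.
Price P = 101 - (1/2)·(308/3) = 149/3.
Rigel's profit: (149/3 - 24)·(154/3) = 1317.5556.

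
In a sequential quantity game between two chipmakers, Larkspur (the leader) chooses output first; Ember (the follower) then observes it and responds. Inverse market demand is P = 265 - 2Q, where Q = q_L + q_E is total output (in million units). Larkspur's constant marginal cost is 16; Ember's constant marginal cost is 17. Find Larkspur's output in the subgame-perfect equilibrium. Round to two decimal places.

62.50

Solve by backward induction. Given q_L, the follower Ember maximises π_E = (265 - 2q_L - 2q_E)q_E - 17q_E.
Follower FOC: 248 - 2q_L - 4q_E = 0, so q_E(q_L) = (248 - 2q_L)/4.
The leader anticipates this reaction. Substituting into P = 265 - 2Q gives P = 141 - q_L, so π_L = (141 - q_L)q_L - 16q_L.
Leader FOC: 125 - 2q_L = 0, so q_L = 125/2.
Then q_E = (248 - 2·(125/2))/4 = 123/4.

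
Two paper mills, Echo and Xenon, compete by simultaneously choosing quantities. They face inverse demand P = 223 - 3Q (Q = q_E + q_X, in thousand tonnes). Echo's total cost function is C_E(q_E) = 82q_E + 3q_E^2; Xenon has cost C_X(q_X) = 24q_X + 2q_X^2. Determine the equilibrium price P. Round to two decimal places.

147.92

Echo's profit: π_E = (223 - 3Q)q_E - (82q_E + 3q_E²). Setting ∂π_E/∂q_E = 0: 141 - 12q_E - 3(q_X) = 0.
Xenon's profit: π_X = (223 - 3Q)q_X - (24q_X + 2q_X²). Setting ∂π_X/∂q_X = 0: 199 - 10q_X - 3(q_E) = 0.
So q_E = (141 - 3q_X)/12 and q_X = (199 - 3q_E)/10.
Solving the pair: q_E = 271/37, q_X = 655/37.
Total output Q = 926/37, so price P = 223 - 3·(926/37) = 147.9189.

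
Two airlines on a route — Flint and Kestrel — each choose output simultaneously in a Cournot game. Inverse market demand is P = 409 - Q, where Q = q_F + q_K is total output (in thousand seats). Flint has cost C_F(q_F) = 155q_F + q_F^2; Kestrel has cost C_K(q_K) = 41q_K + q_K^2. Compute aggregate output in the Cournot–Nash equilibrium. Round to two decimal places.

Flint's profit: π_F = (409 - Q)q_F - (155q_F + q_F²). Setting ∂π_F/∂q_F = 0: 254 - 4q_F - (q_K) = 0.
Kestrel's profit: π_K = (409 - Q)q_K - (41q_K + q_K²). Setting ∂π_K/∂q_K = 0: 368 - 4q_K - (q_F) = 0.
So q_F = (254 - q_K)/4 and q_K = (368 - q_F)/4.
Solving the pair: q_F = 216/5, q_K = 406/5.
Total output Q = 216/5 + 406/5 = 622/5.

124.40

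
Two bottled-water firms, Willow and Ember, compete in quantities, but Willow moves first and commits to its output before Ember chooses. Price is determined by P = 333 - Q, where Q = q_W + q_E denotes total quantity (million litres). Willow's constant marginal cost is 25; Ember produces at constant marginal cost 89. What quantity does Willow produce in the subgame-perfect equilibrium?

186

The follower Ember best-responds to any q_W: π_E = (333 - Q)q_E - 89q_E.
Follower FOC: 244 - q_W - 2q_E = 0, so q_E(q_W) = (244 - q_W)/2.
Willow substitutes q_E(q_W) into its own profit: π_W = q_W(333 - q_W - (244 - q_W)/2) - 25q_W = (211 - (1/2)q_W)q_W - 25q_W.
Leader FOC: 186 - q_W = 0, so q_W = 186.
Then q_E = (244 - 186)/2 = 29.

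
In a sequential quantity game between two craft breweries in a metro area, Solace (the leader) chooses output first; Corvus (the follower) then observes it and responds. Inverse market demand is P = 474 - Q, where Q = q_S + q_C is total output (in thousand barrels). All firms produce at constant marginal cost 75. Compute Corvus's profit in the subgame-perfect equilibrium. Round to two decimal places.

9950.06

The follower Corvus best-responds to any q_S: π_C = (474 - Q)q_C - 75q_C.
∂π_C/∂q_C = 399 - q_S - 2q_C = 0 gives the reaction function q_C = (399 - q_S)/2.
Solace substitutes q_C(q_S) into its own profit: π_S = q_S(474 - q_S - (399 - q_S)/2) - 75q_S = (549/2 - (1/2)q_S)q_S - 75q_S.
Leader FOC: 399/2 - q_S = 0, so q_S = 399/2.
Then q_C = (399 - 399/2)/2 = 399/4.
Price P = 474 - 1197/4 = 699/4.
Corvus's profit: (699/4 - 75)·(399/4) = 9950.0625.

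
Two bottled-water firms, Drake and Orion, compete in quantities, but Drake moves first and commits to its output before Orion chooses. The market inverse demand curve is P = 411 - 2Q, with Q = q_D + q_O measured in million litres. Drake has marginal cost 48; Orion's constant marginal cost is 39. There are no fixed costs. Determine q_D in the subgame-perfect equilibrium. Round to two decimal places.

The follower Orion best-responds to any q_D: π_O = (411 - 2Q)q_O - 39q_O.
∂π_O/∂q_O = 372 - 2q_D - 4q_O = 0 gives the reaction function q_O = (372 - 2q_D)/4.
The leader anticipates this reaction. Substituting into P = 411 - 2Q gives P = 225 - q_D, so π_D = (225 - q_D)q_D - 48q_D.
The leader's first-order condition 177 - 2q_D = 0 yields q_D = 177/2.
Then q_O = (372 - 2·(177/2))/4 = 195/4.

88.50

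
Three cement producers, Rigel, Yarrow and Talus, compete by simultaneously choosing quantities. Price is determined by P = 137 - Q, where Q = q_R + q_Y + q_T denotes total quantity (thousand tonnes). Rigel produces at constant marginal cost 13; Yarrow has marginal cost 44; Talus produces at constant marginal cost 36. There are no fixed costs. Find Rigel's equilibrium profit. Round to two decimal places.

Rigel's profit: π_R = (137 - Q)q_R - (13q_R). Setting ∂π_R/∂q_R = 0: 124 - 2q_R - (q_Y + q_T) = 0.
Yarrow's profit: π_Y = (137 - Q)q_Y - (44q_Y). Setting ∂π_Y/∂q_Y = 0: 93 - 2q_Y - (q_R + q_T) = 0.
Talus's profit: π_T = (137 - Q)q_T - (36q_T). Setting ∂π_T/∂q_T = 0: 101 - 2q_T - (q_R + q_Y) = 0.
Adding the 3 first-order conditions: 318 − 4Q = 0, so Q = 159/2.
Back-substituting: q_R = (124 − 159/2) = 89/2, q_Y = (93 − 159/2) = 27/2, q_T = (101 − 159/2) = 43/2.
Price P = 137 - 159/2 = 115/2.
Rigel's profit: (115/2 - 13)·(89/2) = 1980.2500.

1980.25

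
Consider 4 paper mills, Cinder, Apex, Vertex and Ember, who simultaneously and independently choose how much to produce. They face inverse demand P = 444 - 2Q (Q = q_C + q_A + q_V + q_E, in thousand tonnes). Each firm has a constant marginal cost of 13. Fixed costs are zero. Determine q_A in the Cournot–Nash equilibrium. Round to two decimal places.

43.10

Each firm earns π_i = (444 - 2Q)q_i - 13q_i.
First-order condition (treating rivals' output as given): 431 - 4q_i - 2·Σ_{j≠i} q_j = 0.
With identical firms every q_j equals q_i, so Σ_{j≠i} q_j = 3q_i and 431 = 10q_i, giving q_i = 431/10.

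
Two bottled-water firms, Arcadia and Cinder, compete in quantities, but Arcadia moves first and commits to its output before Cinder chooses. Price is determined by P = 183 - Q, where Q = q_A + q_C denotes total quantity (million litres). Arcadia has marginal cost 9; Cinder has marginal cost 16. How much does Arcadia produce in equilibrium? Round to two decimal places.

The follower Cinder best-responds to any q_A: π_C = (183 - Q)q_C - 16q_C.
Setting the follower's marginal profit to zero, 167 - q_A - 2q_C = 0, i.e. q_C = (167 - q_A)/2.
The leader anticipates this reaction. Substituting into P = 183 - Q gives P = 199/2 - (1/2)q_A, so π_A = (199/2 - (1/2)q_A)q_A - 9q_A.
The leader's first-order condition 181/2 - q_A = 0 yields q_A = 181/2.
Then q_C = (167 - 181/2)/2 = 153/4.

90.50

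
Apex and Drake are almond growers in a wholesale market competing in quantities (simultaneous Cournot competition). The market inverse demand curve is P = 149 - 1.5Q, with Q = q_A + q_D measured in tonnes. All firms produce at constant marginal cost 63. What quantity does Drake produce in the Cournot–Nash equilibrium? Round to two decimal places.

Each firm earns π_i = (149 - 1.5Q)q_i - 63q_i.
Setting ∂π_i/∂q_i = 0 with rivals' quantities fixed: 86 - 3q_i - (3/2)q_j = 0.
With identical firms every q_j equals q_i, so q_j = q_i and 86 = (9/2)q_i, giving q_i = 172/9.

19.11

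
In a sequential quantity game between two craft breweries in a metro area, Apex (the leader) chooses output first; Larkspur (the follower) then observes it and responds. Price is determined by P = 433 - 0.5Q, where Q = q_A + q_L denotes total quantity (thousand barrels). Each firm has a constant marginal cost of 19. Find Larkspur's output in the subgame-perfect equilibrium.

207

Solve by backward induction. Given q_A, the follower Larkspur maximises π_L = (433 - (1/2)q_A - (1/2)q_L)q_L - 19q_L.
Setting the follower's marginal profit to zero, 414 - (1/2)q_A - q_L = 0, i.e. q_L = (414 - (1/2)q_A).
The leader anticipates this reaction. Substituting into P = 433 - 0.5Q gives P = 226 - (1/4)q_A, so π_A = (226 - (1/4)q_A)q_A - 19q_A.
The leader's first-order condition 207 - (1/2)q_A = 0 yields q_A = 414.
Then q_L = (414 - (1/2)·414) = 207.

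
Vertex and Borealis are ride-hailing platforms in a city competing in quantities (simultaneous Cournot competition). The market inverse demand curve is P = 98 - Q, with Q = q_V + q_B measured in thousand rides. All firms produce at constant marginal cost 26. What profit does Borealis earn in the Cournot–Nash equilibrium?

576

Each firm earns π_i = (98 - Q)q_i - 26q_i.
Setting ∂π_i/∂q_i = 0 with rivals' quantities fixed: 72 - 2q_i - q_j = 0.
With identical firms every q_j equals q_i, so q_j = q_i and 72 = 3q_i, giving q_i = 24.
Price P = 98 - 48 = 50.
Borealis's profit: (50 - 26)·24 = 576.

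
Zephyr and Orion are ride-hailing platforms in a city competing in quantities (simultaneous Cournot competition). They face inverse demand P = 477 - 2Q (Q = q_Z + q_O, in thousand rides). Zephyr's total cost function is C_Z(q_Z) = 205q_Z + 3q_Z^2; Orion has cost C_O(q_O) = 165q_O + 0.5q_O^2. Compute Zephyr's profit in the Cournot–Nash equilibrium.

1280

Zephyr's profit: π_Z = (477 - 2Q)q_Z - (205q_Z + 3q_Z²). Setting ∂π_Z/∂q_Z = 0: 272 - 10q_Z - 2(q_O) = 0.
Orion's profit: π_O = (477 - 2Q)q_O - (165q_O + (1/2)q_O²). Setting ∂π_O/∂q_O = 0: 312 - 5q_O - 2(q_Z) = 0.
Best responses: q_Z = (272 - 2q_O)/10, q_O = (312 - 2q_Z)/5.
Substituting one into the other gives q_Z = 16 and q_O = 56.
Price P = 477 - 2·72 = 333.
Zephyr's profit: 333·16 - 205·16 - 3·16² = 1280.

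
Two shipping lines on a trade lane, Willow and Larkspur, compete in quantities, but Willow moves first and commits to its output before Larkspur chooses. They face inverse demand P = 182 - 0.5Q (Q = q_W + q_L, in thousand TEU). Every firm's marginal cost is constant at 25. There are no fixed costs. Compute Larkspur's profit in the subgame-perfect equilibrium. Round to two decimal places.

3081.13

Solve by backward induction. Given q_W, the follower Larkspur maximises π_L = (182 - (1/2)q_W - (1/2)q_L)q_L - 25q_L.
Follower FOC: 157 - (1/2)q_W - q_L = 0, so q_L(q_W) = (157 - (1/2)q_W).
The leader anticipates this reaction. Substituting into P = 182 - 0.5Q gives P = 207/2 - (1/4)q_W, so π_W = (207/2 - (1/4)q_W)q_W - 25q_W.
The leader's first-order condition 157/2 - (1/2)q_W = 0 yields q_W = 157.
Then q_L = (157 - (1/2)·157) = 157/2.
Price P = 182 - (1/2)·(471/2) = 257/4.
Larkspur's profit: (257/4 - 25)·(157/2) = 3081.1250.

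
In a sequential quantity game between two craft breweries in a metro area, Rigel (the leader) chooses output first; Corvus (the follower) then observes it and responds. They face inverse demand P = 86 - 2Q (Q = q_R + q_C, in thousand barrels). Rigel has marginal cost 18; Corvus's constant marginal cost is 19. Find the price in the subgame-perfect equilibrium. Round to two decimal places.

35.25

The follower Corvus best-responds to any q_R: π_C = (86 - 2Q)q_C - 19q_C.
Setting the follower's marginal profit to zero, 67 - 2q_R - 4q_C = 0, i.e. q_C = (67 - 2q_R)/4.
Rigel substitutes q_C(q_R) into its own profit: π_R = q_R(86 - 2q_R - (67 - 2q_R)/2) - 18q_R = (105/2 - q_R)q_R - 18q_R.
Leader FOC: 69/2 - 2q_R = 0, so q_R = 69/4.
Then q_C = (67 - 2·(69/4))/4 = 65/8.
Total output Q = 203/8, so price P = 86 - 2·(203/8) = 141/4.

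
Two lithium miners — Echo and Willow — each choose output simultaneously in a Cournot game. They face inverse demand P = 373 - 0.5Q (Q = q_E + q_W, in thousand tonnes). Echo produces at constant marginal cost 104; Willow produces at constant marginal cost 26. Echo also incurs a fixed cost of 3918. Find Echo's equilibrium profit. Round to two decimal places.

4188.89

Echo's profit: π_E = (373 - 0.5Q)q_E - (104q_E). Setting ∂π_E/∂q_E = 0: 269 - q_E - (1/2)(q_W) = 0.
Willow's profit: π_W = (373 - 0.5Q)q_W - (26q_W). Setting ∂π_W/∂q_W = 0: 347 - q_W - (1/2)(q_E) = 0.
Rearranging gives the reaction functions q_E = (269 - (1/2)q_W) and q_W = (347 - (1/2)q_E).
Solving the pair: q_E = 382/3, q_W = 850/3.
Price P = 373 - (1/2)·(1232/3) = 503/3.
Echo's profit: (503/3 - 104)·(382/3) - 3918 = 4188.8889.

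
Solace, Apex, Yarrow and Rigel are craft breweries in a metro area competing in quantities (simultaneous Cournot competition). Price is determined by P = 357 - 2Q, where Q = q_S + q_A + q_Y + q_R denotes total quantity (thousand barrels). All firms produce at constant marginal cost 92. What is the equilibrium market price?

Each firm earns π_i = (357 - 2Q)q_i - 92q_i.
Setting ∂π_i/∂q_i = 0 with rivals' quantities fixed: 265 - 4q_i - 2·Σ_{j≠i} q_j = 0.
With identical firms every q_j equals q_i, so Σ_{j≠i} q_j = 3q_i and 265 = 10q_i, giving q_i = 53/2.
Total output Q = 106, so price P = 357 - 2·106 = 145.

145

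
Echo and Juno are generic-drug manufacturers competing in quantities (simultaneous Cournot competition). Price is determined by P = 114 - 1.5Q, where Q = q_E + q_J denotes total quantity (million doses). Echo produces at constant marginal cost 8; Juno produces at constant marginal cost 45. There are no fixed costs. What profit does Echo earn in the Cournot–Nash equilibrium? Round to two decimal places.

Echo's profit: π_E = (114 - 1.5Q)q_E - (8q_E). Setting ∂π_E/∂q_E = 0: 106 - 3q_E - (3/2)(q_J) = 0.
Juno's first-order condition: 69 - 3q_J - (3/2)(q_E) = 0.
Rearranging gives the reaction functions q_E = (106 - (3/2)q_J)/3 and q_J = (69 - (3/2)q_E)/3.
Solving the pair: q_E = 286/9, q_J = 64/9.
Price P = 114 - (3/2)·(350/9) = 167/3.
Echo's profit: (167/3 - 8)·(286/9) = 1514.7407.

1514.74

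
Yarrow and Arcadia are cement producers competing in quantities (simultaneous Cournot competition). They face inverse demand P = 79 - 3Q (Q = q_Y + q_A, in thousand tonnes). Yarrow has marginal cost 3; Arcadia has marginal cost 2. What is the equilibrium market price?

28

Yarrow's profit: π_Y = (79 - 3Q)q_Y - (3q_Y). Setting ∂π_Y/∂q_Y = 0: 76 - 6q_Y - 3(q_A) = 0.
Arcadia's profit: π_A = (79 - 3Q)q_A - (2q_A). Setting ∂π_A/∂q_A = 0: 77 - 6q_A - 3(q_Y) = 0.
So q_Y = (76 - 3q_A)/6 and q_A = (77 - 3q_Y)/6.
Solving the pair: q_Y = 25/3, q_A = 26/3.
Total output Q = 17, so price P = 79 - 3·17 = 28.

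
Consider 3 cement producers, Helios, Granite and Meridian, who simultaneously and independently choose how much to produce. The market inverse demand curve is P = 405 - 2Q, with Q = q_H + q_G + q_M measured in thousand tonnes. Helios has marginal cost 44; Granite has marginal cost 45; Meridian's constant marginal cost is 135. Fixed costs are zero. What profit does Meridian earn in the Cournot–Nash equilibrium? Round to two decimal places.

247.53

Helios's profit: π_H = (405 - 2Q)q_H - (44q_H). Setting ∂π_H/∂q_H = 0: 361 - 4q_H - 2(q_G + q_M) = 0.
Granite's first-order condition: 360 - 4q_G - 2(q_H + q_M) = 0.
Meridian's first-order condition: 270 - 4q_M - 2(q_H + q_G) = 0.
Summing all 3 equations gives 991 − 8Q = 0, hence Q = 991/8.
Back-substituting: q_H = (361 − 991/4)/2 = 453/8, q_G = (360 − 991/4)/2 = 449/8, q_M = (270 − 991/4)/2 = 89/8.
Price P = 405 - 2·(991/8) = 629/4.
Meridian's profit: (629/4 - 135)·(89/8) = 247.5313.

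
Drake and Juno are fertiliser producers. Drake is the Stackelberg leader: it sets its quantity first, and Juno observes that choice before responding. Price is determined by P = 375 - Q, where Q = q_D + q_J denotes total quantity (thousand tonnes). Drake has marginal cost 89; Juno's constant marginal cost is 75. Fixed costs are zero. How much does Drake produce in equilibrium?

136

The follower Juno best-responds to any q_D: π_J = (375 - Q)q_J - 75q_J.
Follower FOC: 300 - q_D - 2q_J = 0, so q_J(q_D) = (300 - q_D)/2.
Drake substitutes q_J(q_D) into its own profit: π_D = q_D(375 - q_D - (300 - q_D)/2) - 89q_D = (225 - (1/2)q_D)q_D - 89q_D.
Maximising: ∂π_D/∂q_D = 136 - q_D = 0, giving q_D = 136.
Then q_J = (300 - 136)/2 = 82.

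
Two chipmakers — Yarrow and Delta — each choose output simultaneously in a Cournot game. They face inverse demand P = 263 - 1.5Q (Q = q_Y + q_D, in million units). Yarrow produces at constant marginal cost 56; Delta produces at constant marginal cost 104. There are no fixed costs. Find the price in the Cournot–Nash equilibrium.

Yarrow's profit: π_Y = (263 - 1.5Q)q_Y - (56q_Y). Setting ∂π_Y/∂q_Y = 0: 207 - 3q_Y - (3/2)(q_D) = 0.
Delta's profit: π_D = (263 - 1.5Q)q_D - (104q_D). Setting ∂π_D/∂q_D = 0: 159 - 3q_D - (3/2)(q_Y) = 0.
So q_Y = (207 - (3/2)q_D)/3 and q_D = (159 - (3/2)q_Y)/3.
Solving the pair: q_Y = 170/3, q_D = 74/3.
Total output Q = 244/3, so price P = 263 - (3/2)·(244/3) = 141.

141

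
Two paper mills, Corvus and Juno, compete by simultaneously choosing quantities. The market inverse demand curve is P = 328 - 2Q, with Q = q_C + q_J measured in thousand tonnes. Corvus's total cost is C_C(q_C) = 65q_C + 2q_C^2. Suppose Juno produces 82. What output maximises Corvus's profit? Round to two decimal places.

12.38

With the rival's output fixed at 82, Corvus's profit is π_C = (328 - 2·82 - 2q_C)q_C - (65q_C + 2q_C²) = (164 - 2q_C)q_C - (65q_C + 2q_C²).
∂π_C/∂q_C = 99 - 8q_C = 0, so q_C = 99/8.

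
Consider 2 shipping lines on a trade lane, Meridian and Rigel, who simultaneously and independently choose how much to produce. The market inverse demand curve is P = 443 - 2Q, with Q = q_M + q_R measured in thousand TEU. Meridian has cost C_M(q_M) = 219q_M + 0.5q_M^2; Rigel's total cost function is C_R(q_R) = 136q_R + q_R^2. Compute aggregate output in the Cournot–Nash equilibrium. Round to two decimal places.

Meridian's profit: π_M = (443 - 2Q)q_M - (219q_M + (1/2)q_M²). Setting ∂π_M/∂q_M = 0: 224 - 5q_M - 2(q_R) = 0.
Rigel's profit: π_R = (443 - 2Q)q_R - (136q_R + q_R²). Setting ∂π_R/∂q_R = 0: 307 - 6q_R - 2(q_M) = 0.
Rearranging gives the reaction functions q_M = (224 - 2q_R)/5 and q_R = (307 - 2q_M)/6.
Solving the pair: q_M = 365/13, q_R = 1087/26.
Total output Q = 365/13 + 1087/26 = 1817/26.

69.88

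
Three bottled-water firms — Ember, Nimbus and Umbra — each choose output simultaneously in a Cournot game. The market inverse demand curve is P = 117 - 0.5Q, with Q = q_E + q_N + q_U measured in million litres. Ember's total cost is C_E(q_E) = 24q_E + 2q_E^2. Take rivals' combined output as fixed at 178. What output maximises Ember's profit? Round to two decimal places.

0.80

With rivals' combined output fixed at 178, Ember's profit is π_E = (117 - (1/2)·178 - (1/2)q_E)q_E - (24q_E + 2q_E²) = (28 - (1/2)q_E)q_E - (24q_E + 2q_E²).
∂π_E/∂q_E = 4 - 5q_E = 0, so q_E = 4/5.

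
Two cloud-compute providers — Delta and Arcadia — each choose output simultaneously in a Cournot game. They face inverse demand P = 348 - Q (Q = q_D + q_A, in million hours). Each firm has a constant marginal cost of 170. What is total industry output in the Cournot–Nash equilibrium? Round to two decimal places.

118.67

Each firm earns π_i = (348 - Q)q_i - 170q_i.
Setting ∂π_i/∂q_i = 0 with rivals' quantities fixed: 178 - 2q_i - q_j = 0.
By symmetry each firm produces the same amount; substituting q_j = q_i yields q_i = 178/3.
Total output Q = 178/3 + 178/3 = 356/3.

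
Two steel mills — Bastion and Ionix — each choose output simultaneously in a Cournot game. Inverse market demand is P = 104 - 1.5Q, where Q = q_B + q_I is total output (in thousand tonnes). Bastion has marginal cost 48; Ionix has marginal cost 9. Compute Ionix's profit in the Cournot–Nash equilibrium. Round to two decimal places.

1330.07

Bastion's profit: π_B = (104 - 1.5Q)q_B - (48q_B). Setting ∂π_B/∂q_B = 0: 56 - 3q_B - (3/2)(q_I) = 0.
Ionix's first-order condition: 95 - 3q_I - (3/2)(q_B) = 0.
So q_B = (56 - (3/2)q_I)/3 and q_I = (95 - (3/2)q_B)/3.
Substituting one into the other gives q_B = 34/9 and q_I = 268/9.
Price P = 104 - (3/2)·(302/9) = 161/3.
Ionix's profit: (161/3 - 9)·(268/9) = 1330.0741.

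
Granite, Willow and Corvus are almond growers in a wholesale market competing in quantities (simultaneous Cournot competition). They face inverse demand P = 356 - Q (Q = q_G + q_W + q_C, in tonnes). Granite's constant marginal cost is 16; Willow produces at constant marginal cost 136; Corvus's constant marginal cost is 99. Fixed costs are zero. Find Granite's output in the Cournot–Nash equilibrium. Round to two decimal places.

135.75

Granite's profit: π_G = (356 - Q)q_G - (16q_G). Setting ∂π_G/∂q_G = 0: 340 - 2q_G - (q_W + q_C) = 0.
Willow's first-order condition: 220 - 2q_W - (q_G + q_C) = 0.
Corvus's profit: π_C = (356 - Q)q_C - (99q_C). Setting ∂π_C/∂q_C = 0: 257 - 2q_C - (q_G + q_W) = 0.
Adding the 3 conditions: 817 − 2Q − 2Q = 0, i.e. Q = 817/4.
Back-substituting: q_G = (340 − 817/4) = 543/4, q_W = (220 − 817/4) = 63/4, q_C = (257 − 817/4) = 211/4.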